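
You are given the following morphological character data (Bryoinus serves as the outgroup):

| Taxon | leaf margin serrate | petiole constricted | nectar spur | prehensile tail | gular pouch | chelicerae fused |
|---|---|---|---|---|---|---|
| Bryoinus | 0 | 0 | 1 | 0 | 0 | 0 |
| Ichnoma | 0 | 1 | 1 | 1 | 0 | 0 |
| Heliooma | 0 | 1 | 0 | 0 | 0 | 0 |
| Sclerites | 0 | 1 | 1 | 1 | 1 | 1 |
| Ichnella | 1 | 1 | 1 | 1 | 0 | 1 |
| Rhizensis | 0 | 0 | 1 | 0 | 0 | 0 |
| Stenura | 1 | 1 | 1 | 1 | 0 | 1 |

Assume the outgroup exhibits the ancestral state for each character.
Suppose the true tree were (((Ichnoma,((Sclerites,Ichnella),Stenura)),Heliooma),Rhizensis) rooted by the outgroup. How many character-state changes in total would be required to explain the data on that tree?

7

Map each character onto (((Ichnoma,((Sclerites,Ichnella),Stenura)),Heliooma),Rhizensis) (rooted by Bryoinus) and count the minimum state changes it requires (Fitch parsimony):
leaf margin serrate: 2; petiole constricted: 1; nectar spur: 1; prehensile tail: 1; gular pouch: 1; chelicerae fused: 1.
Total tree length = 7.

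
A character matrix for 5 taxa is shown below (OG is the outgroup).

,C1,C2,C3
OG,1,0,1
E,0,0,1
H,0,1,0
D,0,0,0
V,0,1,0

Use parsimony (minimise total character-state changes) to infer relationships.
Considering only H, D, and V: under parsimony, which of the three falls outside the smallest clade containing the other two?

D

Character polarity is set by the outgroup: the derived state is whichever differs from the outgroup's state, so for C1, C3 the derived state is '0', and for the remaining characters it is '1'.
All ingroup taxa share the derived state '0' for C1; it defines the ingroup but does not resolve relationships within it.
Only H and V show the derived state '1' for C2, supporting them as a clade.
Only D, H, and V show the derived state '0' for C3, supporting them as a clade.
Most parsimonious ingroup topology: (E,((H,V),D)).
H and V share a more recent common ancestor with each other than either does with D, so D is the least closely related of the three.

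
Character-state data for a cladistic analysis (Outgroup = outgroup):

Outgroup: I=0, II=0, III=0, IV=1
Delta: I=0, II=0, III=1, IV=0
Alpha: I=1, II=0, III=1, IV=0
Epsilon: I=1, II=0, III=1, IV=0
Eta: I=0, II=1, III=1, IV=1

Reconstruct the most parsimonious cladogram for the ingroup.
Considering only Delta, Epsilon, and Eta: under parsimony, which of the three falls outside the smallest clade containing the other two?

Character polarity is set by the outgroup: the derived state is whichever differs from the outgroup's state, so for IV the derived state is '0', and for the remaining characters it is '1'.
I: derived state '1' in Alpha and Epsilon only — synapomorphy for {Alpha, Epsilon}.
II: derived state '1' in Eta only — an autapomorphy, so it tells us nothing about relationships among taxa.
All ingroup taxa share the derived state '1' for III; it defines the ingroup but does not resolve relationships within it.
Only Alpha, Delta, and Epsilon show the derived state '0' for IV, supporting them as a clade.
Most parsimonious ingroup topology: ((Delta,(Alpha,Epsilon)),Eta).
Delta and Epsilon share a more recent common ancestor with each other than either does with Eta, so Eta is the least closely related of the three.

Eta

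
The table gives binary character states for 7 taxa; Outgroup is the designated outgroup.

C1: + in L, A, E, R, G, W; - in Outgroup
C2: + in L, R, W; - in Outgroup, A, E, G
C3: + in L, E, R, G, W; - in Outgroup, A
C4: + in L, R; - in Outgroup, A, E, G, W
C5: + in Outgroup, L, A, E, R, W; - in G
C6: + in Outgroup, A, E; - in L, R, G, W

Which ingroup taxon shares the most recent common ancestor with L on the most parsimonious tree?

R

Character polarity is set by the outgroup: the derived state is whichever differs from the outgroup's state, so for C5, C6 the derived state is '-', and for the remaining characters it is '+'.
C1 (derived state '+') is shared by all ingroup taxa — unites the whole ingroup.
Only L, R, and W show the derived state '+' for C2, supporting them as a clade.
C3: derived state '+' in E, G, L, R, and W only — synapomorphy for {E, G, L, R, W}.
C4 (derived state '+') is shared by L and R — a synapomorphy uniting that clade.
C5: derived state '-' in G only — an autapomorphy, so it tells us nothing about relationships among taxa.
Only G, L, R, and W show the derived state '-' for C6, supporting them as a clade.
Most parsimonious ingroup topology: (((((L,R),W),G),E),A).
L and R form a cherry on this tree, so they are sister taxa.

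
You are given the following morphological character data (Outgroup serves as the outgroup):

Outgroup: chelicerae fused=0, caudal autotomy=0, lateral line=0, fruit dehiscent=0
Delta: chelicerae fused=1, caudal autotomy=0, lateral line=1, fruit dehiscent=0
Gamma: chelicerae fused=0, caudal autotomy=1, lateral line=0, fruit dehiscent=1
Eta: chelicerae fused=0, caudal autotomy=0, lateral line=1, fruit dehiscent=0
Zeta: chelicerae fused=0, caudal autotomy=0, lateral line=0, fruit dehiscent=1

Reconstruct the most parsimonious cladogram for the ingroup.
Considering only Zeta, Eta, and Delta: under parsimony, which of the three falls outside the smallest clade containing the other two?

The outgroup has state '0' for every character, so '1' is the derived state throughout.
chelicerae fused: derived state '1' in Delta only — an autapomorphy, so it tells us nothing about relationships among taxa.
caudal autotomy (derived state '1') is unique to Gamma (autapomorphy; uninformative for grouping).
lateral line (derived state '1') is shared by Delta and Eta — a synapomorphy uniting that clade.
fruit dehiscent: derived state '1' in Gamma and Zeta only — synapomorphy for {Gamma, Zeta}.
Most parsimonious ingroup topology: ((Delta,Eta),(Gamma,Zeta)).
Eta and Delta share a more recent common ancestor with each other than either does with Zeta, so Zeta is the least closely related of the three.

Zeta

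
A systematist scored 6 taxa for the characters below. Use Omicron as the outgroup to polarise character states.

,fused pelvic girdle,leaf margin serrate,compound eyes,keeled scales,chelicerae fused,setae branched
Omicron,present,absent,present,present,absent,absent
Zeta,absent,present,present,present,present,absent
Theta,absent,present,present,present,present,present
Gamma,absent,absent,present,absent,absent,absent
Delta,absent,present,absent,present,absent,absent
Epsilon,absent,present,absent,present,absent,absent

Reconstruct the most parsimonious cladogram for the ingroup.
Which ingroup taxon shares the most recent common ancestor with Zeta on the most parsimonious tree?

Theta

Character polarity is set by the outgroup: the derived state is whichever differs from the outgroup's state, so for fused pelvic girdle, compound eyes, keeled scales the derived state is 'absent', and for the remaining characters it is 'present'.
All ingroup taxa share the derived state 'absent' for fused pelvic girdle; it defines the ingroup but does not resolve relationships within it.
leaf margin serrate (derived state 'present') is shared by Delta, Epsilon, Theta, and Zeta — a synapomorphy uniting that clade.
compound eyes: derived state 'absent' in Delta and Epsilon only — synapomorphy for {Delta, Epsilon}.
keeled scales (derived state 'absent') is unique to Gamma (autapomorphy; uninformative for grouping).
chelicerae fused: derived state 'present' in Theta and Zeta only — synapomorphy for {Theta, Zeta}.
setae branched: derived state 'present' in Theta only — an autapomorphy, so it tells us nothing about relationships among taxa.
Most parsimonious ingroup topology: (((Zeta,Theta),(Delta,Epsilon)),Gamma).
Zeta and Theta form a cherry on this tree, so they are sister taxa.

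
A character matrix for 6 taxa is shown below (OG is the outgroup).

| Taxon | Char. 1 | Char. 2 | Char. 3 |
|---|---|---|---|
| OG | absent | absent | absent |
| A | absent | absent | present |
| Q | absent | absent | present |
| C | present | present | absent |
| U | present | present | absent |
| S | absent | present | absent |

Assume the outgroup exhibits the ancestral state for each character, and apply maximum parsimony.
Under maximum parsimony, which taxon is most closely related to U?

C

The outgroup has state 'absent' for every character, so 'present' is the derived state throughout.
Char. 1 (derived state 'present') is shared by C and U — a synapomorphy uniting that clade.
Only C, S, and U show the derived state 'present' for Char. 2, supporting them as a clade.
Char. 3 (derived state 'present') is shared by A and Q — a synapomorphy uniting that clade.
Most parsimonious ingroup topology: ((A,Q),((C,U),S)).
U and C form a cherry on this tree, so they are sister taxa.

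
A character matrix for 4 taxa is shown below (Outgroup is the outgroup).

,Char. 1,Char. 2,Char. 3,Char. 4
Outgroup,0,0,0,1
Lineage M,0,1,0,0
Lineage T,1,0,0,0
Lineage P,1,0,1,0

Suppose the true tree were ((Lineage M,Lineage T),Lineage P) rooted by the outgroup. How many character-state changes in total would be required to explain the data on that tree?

Map each character onto ((Lineage M,Lineage T),Lineage P) (rooted by Outgroup) and count the minimum state changes it requires (Fitch parsimony):
Char. 1: 2; Char. 2: 1; Char. 3: 1; Char. 4: 1.
Total tree length = 5.

5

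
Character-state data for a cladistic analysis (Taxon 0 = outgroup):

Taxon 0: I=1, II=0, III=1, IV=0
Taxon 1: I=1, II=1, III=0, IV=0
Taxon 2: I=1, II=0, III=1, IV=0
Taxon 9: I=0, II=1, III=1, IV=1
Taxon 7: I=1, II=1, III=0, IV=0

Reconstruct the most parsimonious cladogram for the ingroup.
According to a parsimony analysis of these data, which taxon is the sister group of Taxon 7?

Character polarity is set by the outgroup: the derived state is whichever differs from the outgroup's state, so for I, III the derived state is '0', and for the remaining characters it is '1'.
I (derived state '0') is unique to Taxon 9 (autapomorphy; uninformative for grouping).
Only Taxon 1, Taxon 7, and Taxon 9 show the derived state '1' for II, supporting them as a clade.
III: derived state '0' in Taxon 1 and Taxon 7 only — synapomorphy for {Taxon 1, Taxon 7}.
IV: derived state '1' in Taxon 9 only — an autapomorphy, so it tells us nothing about relationships among taxa.
Most parsimonious ingroup topology: (((Taxon 1,Taxon 7),Taxon 9),Taxon 2).
Taxon 7 and Taxon 1 form a cherry on this tree, so they are sister taxa.

Taxon 1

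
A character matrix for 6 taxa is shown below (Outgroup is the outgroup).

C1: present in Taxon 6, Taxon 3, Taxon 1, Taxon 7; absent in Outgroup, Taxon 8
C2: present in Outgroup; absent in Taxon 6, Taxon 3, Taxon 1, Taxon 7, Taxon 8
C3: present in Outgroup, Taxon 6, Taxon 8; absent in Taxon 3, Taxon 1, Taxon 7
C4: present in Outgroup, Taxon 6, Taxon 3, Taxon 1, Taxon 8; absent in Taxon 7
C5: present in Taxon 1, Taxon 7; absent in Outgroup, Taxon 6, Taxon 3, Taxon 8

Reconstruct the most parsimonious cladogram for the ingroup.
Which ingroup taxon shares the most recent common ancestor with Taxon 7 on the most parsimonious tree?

Character polarity is set by the outgroup: the derived state is whichever differs from the outgroup's state, so for C2, C3, C4 the derived state is 'absent', and for the remaining characters it is 'present'.
C1: derived state 'present' in Taxon 1, Taxon 3, Taxon 6, and Taxon 7 only — synapomorphy for {Taxon 1, Taxon 3, Taxon 6, Taxon 7}.
All ingroup taxa share the derived state 'absent' for C2; it defines the ingroup but does not resolve relationships within it.
C3: derived state 'absent' in Taxon 1, Taxon 3, and Taxon 7 only — synapomorphy for {Taxon 1, Taxon 3, Taxon 7}.
C4 (derived state 'absent') is unique to Taxon 7 (autapomorphy; uninformative for grouping).
C5: derived state 'present' in Taxon 1 and Taxon 7 only — synapomorphy for {Taxon 1, Taxon 7}.
Most parsimonious ingroup topology: ((Taxon 6,(Taxon 3,(Taxon 1,Taxon 7))),Taxon 8).
Taxon 7 and Taxon 1 form a cherry on this tree, so they are sister taxa.

Taxon 1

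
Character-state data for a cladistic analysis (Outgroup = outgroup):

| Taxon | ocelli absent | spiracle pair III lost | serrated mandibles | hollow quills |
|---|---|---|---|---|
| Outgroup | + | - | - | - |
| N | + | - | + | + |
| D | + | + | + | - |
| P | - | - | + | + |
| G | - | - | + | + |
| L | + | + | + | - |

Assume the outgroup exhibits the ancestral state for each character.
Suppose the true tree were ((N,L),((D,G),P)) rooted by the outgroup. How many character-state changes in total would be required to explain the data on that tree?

Map each character onto ((N,L),((D,G),P)) (rooted by Outgroup) and count the minimum state changes it requires (Fitch parsimony):
ocelli absent: 2; spiracle pair III lost: 2; serrated mandibles: 1; hollow quills: 3.
Total tree length = 8.

8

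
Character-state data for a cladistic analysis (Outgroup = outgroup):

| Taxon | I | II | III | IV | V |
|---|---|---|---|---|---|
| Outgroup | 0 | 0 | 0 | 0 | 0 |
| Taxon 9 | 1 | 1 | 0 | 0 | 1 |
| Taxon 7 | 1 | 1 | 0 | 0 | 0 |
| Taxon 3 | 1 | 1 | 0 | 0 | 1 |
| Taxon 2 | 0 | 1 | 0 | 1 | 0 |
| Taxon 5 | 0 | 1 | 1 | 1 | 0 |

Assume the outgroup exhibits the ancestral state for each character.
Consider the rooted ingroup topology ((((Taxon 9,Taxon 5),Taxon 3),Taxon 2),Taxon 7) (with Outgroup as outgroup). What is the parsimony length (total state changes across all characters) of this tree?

Map each character onto ((((Taxon 9,Taxon 5),Taxon 3),Taxon 2),Taxon 7) (rooted by Outgroup) and count the minimum state changes it requires (Fitch parsimony):
I: 3; II: 1; III: 1; IV: 2; V: 2.
Total tree length = 9.

9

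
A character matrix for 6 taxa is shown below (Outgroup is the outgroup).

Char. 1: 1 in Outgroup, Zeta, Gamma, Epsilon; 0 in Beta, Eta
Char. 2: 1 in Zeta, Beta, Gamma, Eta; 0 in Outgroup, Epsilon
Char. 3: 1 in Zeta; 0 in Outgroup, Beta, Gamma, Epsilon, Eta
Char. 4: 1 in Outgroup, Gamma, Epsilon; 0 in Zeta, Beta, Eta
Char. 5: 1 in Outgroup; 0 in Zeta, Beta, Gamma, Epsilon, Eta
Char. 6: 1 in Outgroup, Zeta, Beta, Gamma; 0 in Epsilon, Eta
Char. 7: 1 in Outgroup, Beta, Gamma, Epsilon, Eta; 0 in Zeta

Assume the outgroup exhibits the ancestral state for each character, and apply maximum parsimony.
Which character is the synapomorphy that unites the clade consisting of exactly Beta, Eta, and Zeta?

Char. 4

Character polarity is set by the outgroup: the derived state is whichever differs from the outgroup's state, so for Char. 1, Char. 4, Char. 5, Char. 6, Char. 7 the derived state is '0', and for the remaining characters it is '1'.
Char. 1: derived state '0' in Beta and Eta only — synapomorphy for {Beta, Eta}.
Char. 2 (derived state '1') is shared by Beta, Eta, Gamma, and Zeta — a synapomorphy uniting that clade.
Char. 3: derived state '1' in Zeta only — an autapomorphy, so it tells us nothing about relationships among taxa.
Only Beta, Eta, and Zeta show the derived state '0' for Char. 4, supporting them as a clade.
All ingroup taxa share the derived state '0' for Char. 5; it defines the ingroup but does not resolve relationships within it.
Char. 6 groups Epsilon and Eta, which is incompatible with the clades supported by the remaining characters; treating it as convergent (homoplasy) costs fewer steps than any alternative tree.
Char. 7 (derived state '0') is unique to Zeta (autapomorphy; uninformative for grouping).
Most parsimonious ingroup topology: (((Zeta,(Beta,Eta)),Gamma),Epsilon).
The clade {Beta, Eta, Zeta} is supported by Char. 4: its derived state '0' occurs in exactly those taxa and in no other taxon (including the outgroup).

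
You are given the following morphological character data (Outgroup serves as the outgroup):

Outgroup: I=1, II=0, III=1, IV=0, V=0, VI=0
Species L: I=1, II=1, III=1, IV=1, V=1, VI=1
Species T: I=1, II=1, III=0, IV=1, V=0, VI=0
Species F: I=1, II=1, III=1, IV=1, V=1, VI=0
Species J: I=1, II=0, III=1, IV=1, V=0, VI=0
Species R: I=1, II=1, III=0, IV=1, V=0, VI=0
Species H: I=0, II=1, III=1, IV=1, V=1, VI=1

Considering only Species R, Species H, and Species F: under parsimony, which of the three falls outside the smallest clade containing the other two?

Character polarity is set by the outgroup: the derived state is whichever differs from the outgroup's state, so for I, III the derived state is '0', and for the remaining characters it is '1'.
I (derived state '0') is unique to Species H (autapomorphy; uninformative for grouping).
II: derived state '1' in Species F, Species H, Species L, Species R, and Species T only — synapomorphy for {Species F, Species H, Species L, Species R, Species T}.
Only Species R and Species T show the derived state '0' for III, supporting them as a clade.
All ingroup taxa share the derived state '1' for IV; it defines the ingroup but does not resolve relationships within it.
Only Species F, Species H, and Species L show the derived state '1' for V, supporting them as a clade.
VI: derived state '1' in Species H and Species L only — synapomorphy for {Species H, Species L}.
Most parsimonious ingroup topology: ((((Species L,Species H),Species F),(Species T,Species R)),Species J).
Species H and Species F share a more recent common ancestor with each other than either does with Species R, so Species R is the least closely related of the three.

Species R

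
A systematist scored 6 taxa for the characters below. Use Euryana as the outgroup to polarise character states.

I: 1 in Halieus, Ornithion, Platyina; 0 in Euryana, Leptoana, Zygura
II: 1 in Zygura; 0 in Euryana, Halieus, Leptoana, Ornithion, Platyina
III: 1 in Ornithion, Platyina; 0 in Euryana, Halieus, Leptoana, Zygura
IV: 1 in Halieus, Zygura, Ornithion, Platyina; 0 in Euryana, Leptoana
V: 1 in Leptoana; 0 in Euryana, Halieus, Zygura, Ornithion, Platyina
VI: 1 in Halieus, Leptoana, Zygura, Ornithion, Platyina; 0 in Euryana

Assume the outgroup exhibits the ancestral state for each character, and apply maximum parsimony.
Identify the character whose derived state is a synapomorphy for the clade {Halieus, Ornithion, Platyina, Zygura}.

The outgroup has state '0' for every character, so '1' is the derived state throughout.
Only Halieus, Ornithion, and Platyina show the derived state '1' for I, supporting them as a clade.
II: derived state '1' in Zygura only — an autapomorphy, so it tells us nothing about relationships among taxa.
III (derived state '1') is shared by Ornithion and Platyina — a synapomorphy uniting that clade.
Only Halieus, Ornithion, Platyina, and Zygura show the derived state '1' for IV, supporting them as a clade.
V: derived state '1' in Leptoana only — an autapomorphy, so it tells us nothing about relationships among taxa.
All ingroup taxa share the derived state '1' for VI; it defines the ingroup but does not resolve relationships within it.
Most parsimonious ingroup topology: (((Halieus,(Ornithion,Platyina)),Zygura),Leptoana).
The clade {Halieus, Ornithion, Platyina, Zygura} is supported by IV: its derived state '1' occurs in exactly those taxa and in no other taxon (including the outgroup).

IV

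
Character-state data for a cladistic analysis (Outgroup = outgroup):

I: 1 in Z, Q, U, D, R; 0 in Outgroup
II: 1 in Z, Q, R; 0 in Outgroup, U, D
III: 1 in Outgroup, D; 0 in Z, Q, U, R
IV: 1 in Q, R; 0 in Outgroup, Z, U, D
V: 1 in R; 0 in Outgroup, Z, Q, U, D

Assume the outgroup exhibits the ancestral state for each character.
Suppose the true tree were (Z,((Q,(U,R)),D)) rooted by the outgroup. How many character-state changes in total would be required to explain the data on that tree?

Map each character onto (Z,((Q,(U,R)),D)) (rooted by Outgroup) and count the minimum state changes it requires (Fitch parsimony):
I: 1; II: 3; III: 2; IV: 2; V: 1.
Total tree length = 9.

9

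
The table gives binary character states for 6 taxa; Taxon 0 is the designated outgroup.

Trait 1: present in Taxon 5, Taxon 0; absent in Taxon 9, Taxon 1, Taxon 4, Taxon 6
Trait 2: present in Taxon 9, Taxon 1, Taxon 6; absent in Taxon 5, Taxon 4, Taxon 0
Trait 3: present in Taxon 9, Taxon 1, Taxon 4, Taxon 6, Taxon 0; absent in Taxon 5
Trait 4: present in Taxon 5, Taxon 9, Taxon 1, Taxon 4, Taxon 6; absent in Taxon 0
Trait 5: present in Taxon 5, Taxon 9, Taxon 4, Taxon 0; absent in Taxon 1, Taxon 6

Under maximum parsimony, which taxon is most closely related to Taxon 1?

Character polarity is set by the outgroup: the derived state is whichever differs from the outgroup's state, so for Trait 1, Trait 3, Trait 5 the derived state is 'absent', and for the remaining characters it is 'present'.
Trait 1: derived state 'absent' in Taxon 1, Taxon 4, Taxon 6, and Taxon 9 only — synapomorphy for {Taxon 1, Taxon 4, Taxon 6, Taxon 9}.
Trait 2: derived state 'present' in Taxon 1, Taxon 6, and Taxon 9 only — synapomorphy for {Taxon 1, Taxon 6, Taxon 9}.
Trait 3: derived state 'absent' in Taxon 5 only — an autapomorphy, so it tells us nothing about relationships among taxa.
All ingroup taxa share the derived state 'present' for Trait 4; it defines the ingroup but does not resolve relationships within it.
Only Taxon 1 and Taxon 6 show the derived state 'absent' for Trait 5, supporting them as a clade.
Most parsimonious ingroup topology: ((((Taxon 6,Taxon 1),Taxon 9),Taxon 4),Taxon 5).
Taxon 1 and Taxon 6 form a cherry on this tree, so they are sister taxa.

Taxon 6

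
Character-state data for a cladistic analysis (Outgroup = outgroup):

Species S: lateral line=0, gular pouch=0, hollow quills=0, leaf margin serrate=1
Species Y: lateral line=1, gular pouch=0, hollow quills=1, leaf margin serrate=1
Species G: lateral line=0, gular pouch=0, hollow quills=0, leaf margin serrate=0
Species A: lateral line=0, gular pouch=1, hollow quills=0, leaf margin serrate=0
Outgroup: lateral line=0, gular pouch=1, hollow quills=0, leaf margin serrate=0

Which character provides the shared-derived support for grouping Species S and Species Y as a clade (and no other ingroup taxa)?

leaf margin serrate

Character polarity is set by the outgroup: the derived state is whichever differs from the outgroup's state, so for gular pouch the derived state is '0', and for the remaining characters it is '1'.
lateral line (derived state '1') is unique to Species Y (autapomorphy; uninformative for grouping).
gular pouch (derived state '0') is shared by Species G, Species S, and Species Y — a synapomorphy uniting that clade.
hollow quills (derived state '1') is unique to Species Y (autapomorphy; uninformative for grouping).
Only Species S and Species Y show the derived state '1' for leaf margin serrate, supporting them as a clade.
Most parsimonious ingroup topology: (((Species S,Species Y),Species G),Species A).
The clade {Species S, Species Y} is supported by leaf margin serrate: its derived state '1' occurs in exactly those taxa and in no other taxon (including the outgroup).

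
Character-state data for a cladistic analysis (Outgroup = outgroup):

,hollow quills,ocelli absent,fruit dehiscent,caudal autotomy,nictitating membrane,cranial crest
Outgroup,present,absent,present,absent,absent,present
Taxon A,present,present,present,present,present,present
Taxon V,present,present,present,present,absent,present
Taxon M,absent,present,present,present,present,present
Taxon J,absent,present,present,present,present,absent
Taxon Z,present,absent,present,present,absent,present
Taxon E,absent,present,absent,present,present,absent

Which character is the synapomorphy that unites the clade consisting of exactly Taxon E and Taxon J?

Character polarity is set by the outgroup: the derived state is whichever differs from the outgroup's state, so for hollow quills, fruit dehiscent, cranial crest the derived state is 'absent', and for the remaining characters it is 'present'.
Only Taxon E, Taxon J, and Taxon M show the derived state 'absent' for hollow quills, supporting them as a clade.
ocelli absent: derived state 'present' in Taxon A, Taxon E, Taxon J, Taxon M, and Taxon V only — synapomorphy for {Taxon A, Taxon E, Taxon J, Taxon M, Taxon V}.
fruit dehiscent: derived state 'absent' in Taxon E only — an autapomorphy, so it tells us nothing about relationships among taxa.
All ingroup taxa share the derived state 'present' for caudal autotomy; it defines the ingroup but does not resolve relationships within it.
Only Taxon A, Taxon E, Taxon J, and Taxon M show the derived state 'present' for nictitating membrane, supporting them as a clade.
cranial crest (derived state 'absent') is shared by Taxon E and Taxon J — a synapomorphy uniting that clade.
Most parsimonious ingroup topology: (((Taxon A,(Taxon M,(Taxon J,Taxon E))),Taxon V),Taxon Z).
The clade {Taxon E, Taxon J} is supported by cranial crest: its derived state 'absent' occurs in exactly those taxa and in no other taxon (including the outgroup).

cranial crest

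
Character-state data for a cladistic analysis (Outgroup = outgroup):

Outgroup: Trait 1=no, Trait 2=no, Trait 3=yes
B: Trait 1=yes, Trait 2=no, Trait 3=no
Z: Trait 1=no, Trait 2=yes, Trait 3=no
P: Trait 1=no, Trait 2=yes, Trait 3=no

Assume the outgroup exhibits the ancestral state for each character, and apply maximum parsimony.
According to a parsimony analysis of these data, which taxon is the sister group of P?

Character polarity is set by the outgroup: the derived state is whichever differs from the outgroup's state, so for Trait 3 the derived state is 'no', and for the remaining characters it is 'yes'.
Trait 1: derived state 'yes' in B only — an autapomorphy, so it tells us nothing about relationships among taxa.
Trait 2 (derived state 'yes') is shared by P and Z — a synapomorphy uniting that clade.
All ingroup taxa share the derived state 'no' for Trait 3; it defines the ingroup but does not resolve relationships within it.
Most parsimonious ingroup topology: (B,(Z,P)).
P and Z form a cherry on this tree, so they are sister taxa.

Z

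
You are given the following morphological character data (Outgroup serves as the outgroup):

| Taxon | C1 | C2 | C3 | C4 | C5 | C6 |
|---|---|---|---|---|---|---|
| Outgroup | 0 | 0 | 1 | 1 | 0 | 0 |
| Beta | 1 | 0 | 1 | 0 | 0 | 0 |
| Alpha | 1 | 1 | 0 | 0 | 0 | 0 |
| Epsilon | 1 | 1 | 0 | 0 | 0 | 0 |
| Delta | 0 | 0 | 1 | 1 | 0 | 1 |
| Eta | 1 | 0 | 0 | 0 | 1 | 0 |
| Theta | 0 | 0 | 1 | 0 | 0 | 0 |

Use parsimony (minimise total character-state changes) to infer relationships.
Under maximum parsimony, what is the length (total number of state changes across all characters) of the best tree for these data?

Character polarity is set by the outgroup: the derived state is whichever differs from the outgroup's state, so for C3, C4 the derived state is '0', and for the remaining characters it is '1'.
C1 (derived state '1') is shared by Alpha, Beta, Epsilon, and Eta — a synapomorphy uniting that clade.
Only Alpha and Epsilon show the derived state '1' for C2, supporting them as a clade.
C3 (derived state '0') is shared by Alpha, Epsilon, and Eta — a synapomorphy uniting that clade.
C4: derived state '0' in Alpha, Beta, Epsilon, Eta, and Theta only — synapomorphy for {Alpha, Beta, Epsilon, Eta, Theta}.
C5: derived state '1' in Eta only — an autapomorphy, so it tells us nothing about relationships among taxa.
C6 (derived state '1') is unique to Delta (autapomorphy; uninformative for grouping).
Most parsimonious ingroup topology: (((Beta,((Alpha,Epsilon),Eta)),Theta),Delta).
Changes per character on this tree: C1: 1; C2: 1; C3: 1; C4: 1; C5: 1; C6: 1.
Total = 6.

6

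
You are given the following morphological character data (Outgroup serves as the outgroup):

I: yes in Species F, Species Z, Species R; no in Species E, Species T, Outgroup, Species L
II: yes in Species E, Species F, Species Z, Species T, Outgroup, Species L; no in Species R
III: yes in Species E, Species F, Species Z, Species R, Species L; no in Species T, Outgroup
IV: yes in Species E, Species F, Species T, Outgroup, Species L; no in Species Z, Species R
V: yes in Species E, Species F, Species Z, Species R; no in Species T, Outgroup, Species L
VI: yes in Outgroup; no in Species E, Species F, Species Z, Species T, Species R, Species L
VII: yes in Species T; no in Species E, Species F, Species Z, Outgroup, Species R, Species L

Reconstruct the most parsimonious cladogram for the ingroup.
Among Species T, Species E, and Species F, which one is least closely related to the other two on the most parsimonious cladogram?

Character polarity is set by the outgroup: the derived state is whichever differs from the outgroup's state, so for II, IV, VI the derived state is 'no', and for the remaining characters it is 'yes'.
I (derived state 'yes') is shared by Species F, Species R, and Species Z — a synapomorphy uniting that clade.
II: derived state 'no' in Species R only — an autapomorphy, so it tells us nothing about relationships among taxa.
III: derived state 'yes' in Species E, Species F, Species L, Species R, and Species Z only — synapomorphy for {Species E, Species F, Species L, Species R, Species Z}.
IV (derived state 'no') is shared by Species R and Species Z — a synapomorphy uniting that clade.
Only Species E, Species F, Species R, and Species Z show the derived state 'yes' for V, supporting them as a clade.
All ingroup taxa share the derived state 'no' for VI; it defines the ingroup but does not resolve relationships within it.
VII: derived state 'yes' in Species T only — an autapomorphy, so it tells us nothing about relationships among taxa.
Most parsimonious ingroup topology: (((((Species R,Species Z),Species F),Species E),Species L),Species T).
Species F and Species E share a more recent common ancestor with each other than either does with Species T, so Species T is the least closely related of the three.

Species T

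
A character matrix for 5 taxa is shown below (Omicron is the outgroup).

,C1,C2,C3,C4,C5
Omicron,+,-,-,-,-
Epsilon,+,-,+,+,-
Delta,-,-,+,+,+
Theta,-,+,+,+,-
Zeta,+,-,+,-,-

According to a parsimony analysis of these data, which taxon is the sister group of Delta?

Character polarity is set by the outgroup: the derived state is whichever differs from the outgroup's state, so for C1 the derived state is '-', and for the remaining characters it is '+'.
Only Delta and Theta show the derived state '-' for C1, supporting them as a clade.
C2: derived state '+' in Theta only — an autapomorphy, so it tells us nothing about relationships among taxa.
All ingroup taxa share the derived state '+' for C3; it defines the ingroup but does not resolve relationships within it.
Only Delta, Epsilon, and Theta show the derived state '+' for C4, supporting them as a clade.
C5: derived state '+' in Delta only — an autapomorphy, so it tells us nothing about relationships among taxa.
Most parsimonious ingroup topology: ((Epsilon,(Delta,Theta)),Zeta).
Delta and Theta form a cherry on this tree, so they are sister taxa.

Theta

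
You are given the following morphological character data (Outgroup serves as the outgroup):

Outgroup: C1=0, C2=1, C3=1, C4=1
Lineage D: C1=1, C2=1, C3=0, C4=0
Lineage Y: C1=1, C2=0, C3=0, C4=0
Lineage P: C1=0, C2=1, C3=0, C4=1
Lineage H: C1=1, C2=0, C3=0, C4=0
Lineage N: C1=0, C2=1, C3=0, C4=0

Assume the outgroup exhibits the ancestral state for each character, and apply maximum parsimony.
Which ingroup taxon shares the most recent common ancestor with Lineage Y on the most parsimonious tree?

Character polarity is set by the outgroup: the derived state is whichever differs from the outgroup's state, so for C2, C3, C4 the derived state is '0', and for the remaining characters it is '1'.
Only Lineage D, Lineage H, and Lineage Y show the derived state '1' for C1, supporting them as a clade.
C2: derived state '0' in Lineage H and Lineage Y only — synapomorphy for {Lineage H, Lineage Y}.
C3 (derived state '0') is shared by all ingroup taxa — unites the whole ingroup.
C4: derived state '0' in Lineage D, Lineage H, Lineage N, and Lineage Y only — synapomorphy for {Lineage D, Lineage H, Lineage N, Lineage Y}.
Most parsimonious ingroup topology: (((Lineage D,(Lineage Y,Lineage H)),Lineage N),Lineage P).
Lineage Y and Lineage H form a cherry on this tree, so they are sister taxa.

Lineage H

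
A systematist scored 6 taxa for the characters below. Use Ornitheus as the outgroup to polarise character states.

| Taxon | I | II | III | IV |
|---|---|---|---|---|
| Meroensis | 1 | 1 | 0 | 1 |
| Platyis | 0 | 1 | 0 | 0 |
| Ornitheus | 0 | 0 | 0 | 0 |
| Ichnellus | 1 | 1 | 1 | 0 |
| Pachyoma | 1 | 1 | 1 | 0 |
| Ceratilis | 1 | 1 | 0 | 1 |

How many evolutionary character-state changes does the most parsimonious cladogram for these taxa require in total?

The outgroup has state '0' for every character, so '1' is the derived state throughout.
I (derived state '1') is shared by Ceratilis, Ichnellus, Meroensis, and Pachyoma — a synapomorphy uniting that clade.
All ingroup taxa share the derived state '1' for II; it defines the ingroup but does not resolve relationships within it.
III: derived state '1' in Ichnellus and Pachyoma only — synapomorphy for {Ichnellus, Pachyoma}.
IV: derived state '1' in Ceratilis and Meroensis only — synapomorphy for {Ceratilis, Meroensis}.
Most parsimonious ingroup topology: (((Pachyoma,Ichnellus),(Ceratilis,Meroensis)),Platyis).
Changes per character on this tree: I: 1; II: 1; III: 1; IV: 1.
Total = 4.

4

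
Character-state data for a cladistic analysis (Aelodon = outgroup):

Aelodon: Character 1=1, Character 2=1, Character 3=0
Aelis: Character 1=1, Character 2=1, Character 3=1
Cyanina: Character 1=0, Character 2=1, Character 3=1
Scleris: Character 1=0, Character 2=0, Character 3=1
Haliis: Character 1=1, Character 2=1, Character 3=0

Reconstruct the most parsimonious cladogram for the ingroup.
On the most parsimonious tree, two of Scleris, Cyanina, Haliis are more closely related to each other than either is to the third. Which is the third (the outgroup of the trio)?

Character polarity is set by the outgroup: the derived state is whichever differs from the outgroup's state, so for Character 1, Character 2 the derived state is '0', and for the remaining characters it is '1'.
Character 1: derived state '0' in Cyanina and Scleris only — synapomorphy for {Cyanina, Scleris}.
Character 2: derived state '0' in Scleris only — an autapomorphy, so it tells us nothing about relationships among taxa.
Character 3: derived state '1' in Aelis, Cyanina, and Scleris only — synapomorphy for {Aelis, Cyanina, Scleris}.
Most parsimonious ingroup topology: ((Aelis,(Cyanina,Scleris)),Haliis).
Scleris and Cyanina share a more recent common ancestor with each other than either does with Haliis, so Haliis is the least closely related of the three.

Haliis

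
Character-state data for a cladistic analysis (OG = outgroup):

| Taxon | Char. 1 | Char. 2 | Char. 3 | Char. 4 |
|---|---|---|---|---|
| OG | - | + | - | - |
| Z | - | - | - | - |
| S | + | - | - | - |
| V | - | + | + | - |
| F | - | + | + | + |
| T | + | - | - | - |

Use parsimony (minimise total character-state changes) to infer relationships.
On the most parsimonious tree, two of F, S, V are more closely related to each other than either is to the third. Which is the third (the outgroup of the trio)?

Character polarity is set by the outgroup: the derived state is whichever differs from the outgroup's state, so for Char. 2 the derived state is '-', and for the remaining characters it is '+'.
Char. 1: derived state '+' in S and T only — synapomorphy for {S, T}.
Only S, T, and Z show the derived state '-' for Char. 2, supporting them as a clade.
Only F and V show the derived state '+' for Char. 3, supporting them as a clade.
Char. 4: derived state '+' in F only — an autapomorphy, so it tells us nothing about relationships among taxa.
Most parsimonious ingroup topology: ((Z,(S,T)),(V,F)).
F and V share a more recent common ancestor with each other than either does with S, so S is the least closely related of the three.

S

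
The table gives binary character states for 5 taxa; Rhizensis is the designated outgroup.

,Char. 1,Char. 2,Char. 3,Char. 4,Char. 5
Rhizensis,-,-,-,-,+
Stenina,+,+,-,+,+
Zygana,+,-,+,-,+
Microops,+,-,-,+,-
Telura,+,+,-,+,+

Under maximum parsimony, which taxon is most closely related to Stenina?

Character polarity is set by the outgroup: the derived state is whichever differs from the outgroup's state, so for Char. 5 the derived state is '-', and for the remaining characters it is '+'.
Char. 1 (derived state '+') is shared by all ingroup taxa — unites the whole ingroup.
Char. 2 (derived state '+') is shared by Stenina and Telura — a synapomorphy uniting that clade.
Char. 3 (derived state '+') is unique to Zygana (autapomorphy; uninformative for grouping).
Char. 4: derived state '+' in Microops, Stenina, and Telura only — synapomorphy for {Microops, Stenina, Telura}.
Char. 5 (derived state '-') is unique to Microops (autapomorphy; uninformative for grouping).
Most parsimonious ingroup topology: (((Stenina,Telura),Microops),Zygana).
Stenina and Telura form a cherry on this tree, so they are sister taxa.

Telura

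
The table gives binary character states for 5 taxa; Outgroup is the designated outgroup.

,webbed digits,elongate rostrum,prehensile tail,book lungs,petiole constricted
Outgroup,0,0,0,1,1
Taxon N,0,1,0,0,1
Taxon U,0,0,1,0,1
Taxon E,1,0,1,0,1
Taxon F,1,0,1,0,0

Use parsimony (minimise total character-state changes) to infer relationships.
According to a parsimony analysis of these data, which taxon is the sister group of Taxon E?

Character polarity is set by the outgroup: the derived state is whichever differs from the outgroup's state, so for book lungs, petiole constricted the derived state is '0', and for the remaining characters it is '1'.
webbed digits: derived state '1' in Taxon E and Taxon F only — synapomorphy for {Taxon E, Taxon F}.
elongate rostrum (derived state '1') is unique to Taxon N (autapomorphy; uninformative for grouping).
Only Taxon E, Taxon F, and Taxon U show the derived state '1' for prehensile tail, supporting them as a clade.
All ingroup taxa share the derived state '0' for book lungs; it defines the ingroup but does not resolve relationships within it.
petiole constricted: derived state '0' in Taxon F only — an autapomorphy, so it tells us nothing about relationships among taxa.
Most parsimonious ingroup topology: (Taxon N,(Taxon U,(Taxon E,Taxon F))).
Taxon E and Taxon F form a cherry on this tree, so they are sister taxa.

Taxon F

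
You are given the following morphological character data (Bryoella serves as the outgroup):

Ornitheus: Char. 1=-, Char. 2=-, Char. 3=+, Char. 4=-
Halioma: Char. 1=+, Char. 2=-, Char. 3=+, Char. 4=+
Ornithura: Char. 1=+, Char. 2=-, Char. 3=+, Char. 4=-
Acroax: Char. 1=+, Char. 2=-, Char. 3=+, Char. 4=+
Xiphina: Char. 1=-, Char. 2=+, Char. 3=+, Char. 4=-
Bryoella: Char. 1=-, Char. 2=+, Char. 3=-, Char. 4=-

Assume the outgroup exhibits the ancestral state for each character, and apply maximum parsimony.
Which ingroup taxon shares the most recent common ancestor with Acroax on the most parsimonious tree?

Character polarity is set by the outgroup: the derived state is whichever differs from the outgroup's state, so for Char. 2 the derived state is '-', and for the remaining characters it is '+'.
Only Acroax, Halioma, and Ornithura show the derived state '+' for Char. 1, supporting them as a clade.
Char. 2: derived state '-' in Acroax, Halioma, Ornitheus, and Ornithura only — synapomorphy for {Acroax, Halioma, Ornitheus, Ornithura}.
Char. 3 (derived state '+') is shared by all ingroup taxa — unites the whole ingroup.
Char. 4: derived state '+' in Acroax and Halioma only — synapomorphy for {Acroax, Halioma}.
Most parsimonious ingroup topology: (((Ornithura,(Acroax,Halioma)),Ornitheus),Xiphina).
Acroax and Halioma form a cherry on this tree, so they are sister taxa.

Halioma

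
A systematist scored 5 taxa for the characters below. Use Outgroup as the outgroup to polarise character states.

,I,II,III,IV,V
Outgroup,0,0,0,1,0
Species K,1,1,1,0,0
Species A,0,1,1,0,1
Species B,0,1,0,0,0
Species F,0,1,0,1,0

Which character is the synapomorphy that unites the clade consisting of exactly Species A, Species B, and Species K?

IV

Character polarity is set by the outgroup: the derived state is whichever differs from the outgroup's state, so for IV the derived state is '0', and for the remaining characters it is '1'.
I (derived state '1') is unique to Species K (autapomorphy; uninformative for grouping).
All ingroup taxa share the derived state '1' for II; it defines the ingroup but does not resolve relationships within it.
III: derived state '1' in Species A and Species K only — synapomorphy for {Species A, Species K}.
IV (derived state '0') is shared by Species A, Species B, and Species K — a synapomorphy uniting that clade.
V (derived state '1') is unique to Species A (autapomorphy; uninformative for grouping).
Most parsimonious ingroup topology: (((Species K,Species A),Species B),Species F).
The clade {Species A, Species B, Species K} is supported by IV: its derived state '0' occurs in exactly those taxa and in no other taxon (including the outgroup).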